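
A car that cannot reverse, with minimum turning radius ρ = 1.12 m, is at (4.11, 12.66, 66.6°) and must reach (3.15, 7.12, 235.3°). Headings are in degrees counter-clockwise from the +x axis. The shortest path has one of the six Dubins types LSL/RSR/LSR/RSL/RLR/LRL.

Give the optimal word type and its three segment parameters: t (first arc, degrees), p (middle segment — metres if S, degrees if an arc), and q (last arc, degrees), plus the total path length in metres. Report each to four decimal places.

RSR: t = 189.7254°, p = 5.3227 m, q = 1.5746°, L = 9.0621 m

Let ψ = atan2(Δy, Δx) = atan2(-5.54, -0.96) = -99.8309° be the start→goal bearing.
Normalize: d = |goal − start| / ρ = 5.622562/1.12 = 5.020144, α = (θ_start − ψ) mod 360° = 166.4309° = 2.904767 rad, β = (θ_goal − ψ) mod 360° = 335.1309° = 5.849137 rad.
Common terms: sin α = 0.234618, cos α = -0.972088, sin β = -0.420547, cos β = 0.907271, cos(α−β) = -0.980615, d² = 25.201849. Work in radians in the unit-radius frame; every candidate has L = ρ·(t + p + q).
LSL: p² = 2 + d² − 2cos(α−β) + 2d(sin α − sin β) = 35.741124; p = √p² = 5.978388; φ = atan2(cos β − cos α, d + sin α − sin β) = 0.319781 rad; t = (φ − α) mod 2π = 3.698199 rad, q = (β − φ) mod 2π = 5.529356 rad → L = 1.12·(3.698199 + 5.978388 + 5.529356) = 1.12·15.205944 = 17.030657 m
RSR: p² = 2 + d² − 2cos(α−β) + 2d(sin β − sin α) = 22.585034; p = √p² = 4.752371; φ = atan2(cos α − cos β, d − sin α + sin β) = -0.406565 rad; t = (α − φ) mod 2π = 3.311332 rad, q = (φ − β) mod 2π = 0.027483 rad → L = 1.12·(3.311332 + 4.752371 + 0.027483) = 1.12·8.091186 = 9.062129 m
LSR: p² = d² − 2 + 2cos(α−β) + 2d(sin α + sin β) = 19.373843; p = √p² = 4.401573; φ = atan2(−cos α − cos β, d + sin α + sin β) − atan2(−2, p) = 0.439900 rad; t = (φ − α) mod 2π = 3.818318 rad, q = (φ − β) mod 2π = 0.873948 rad → L = 1.12·(3.818318 + 4.401573 + 0.873948) = 1.12·9.093839 = 10.185100 m
RSL: p² = d² − 2 + 2cos(α−β) − 2d(sin α + sin β) = 23.107398; p = √p² = 4.807015; φ = atan2(cos α + cos β, d − sin α − sin β) − atan2(2, p) = -0.406722 rad; t = (α − φ) mod 2π = 3.311489 rad, q = (β − φ) mod 2π = 6.255860 rad → L = 1.12·(3.311489 + 4.807015 + 6.255860) = 1.12·14.374365 = 16.099288 m
RLR: c = (6 − d² + 2cos(α−β) + 2d(sin α − sin β))/8 = -1.823129, |c| > 1 → infeasible
LRL: c = (6 − d² + 2cos(α−β) − 2d(sin α − sin β))/8 = -3.467640, |c| > 1 → infeasible
Shortest: RSR with L = 9.062129 m ≈ 9.0621 m
Convert RSR to answer units (arcs ×180/π): t = 3.311332·180/π = 189.7254°, p = ρ·p = 1.12·4.752371 = 5.3227 m, q = 0.027483·180/π = 1.5746°, L = 9.0621 m.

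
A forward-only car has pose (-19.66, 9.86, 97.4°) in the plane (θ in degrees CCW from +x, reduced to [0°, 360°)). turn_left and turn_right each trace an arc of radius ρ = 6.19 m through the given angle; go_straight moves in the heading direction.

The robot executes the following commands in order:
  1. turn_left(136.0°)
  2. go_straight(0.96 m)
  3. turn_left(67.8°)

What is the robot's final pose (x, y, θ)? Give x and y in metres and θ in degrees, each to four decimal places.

(-31.6655, 5.0855, 301.2000°)

set_pose: (x, y, θ) = (-19.6600, 9.8600, 97.4000°), ρ = 6.19
turn_left(136.0°): centre at ρ to the left, rotate +136.0° → (-30.7679, 12.7534, 233.4000°)
go_straight(0.96): x += 0.96·cos θ, y += 0.96·sin θ → (-31.3403, 11.9827, 233.4000°)
turn_left(67.8°): centre at ρ to the left, rotate +67.8° → (-31.6655, 5.0855, 301.2000°)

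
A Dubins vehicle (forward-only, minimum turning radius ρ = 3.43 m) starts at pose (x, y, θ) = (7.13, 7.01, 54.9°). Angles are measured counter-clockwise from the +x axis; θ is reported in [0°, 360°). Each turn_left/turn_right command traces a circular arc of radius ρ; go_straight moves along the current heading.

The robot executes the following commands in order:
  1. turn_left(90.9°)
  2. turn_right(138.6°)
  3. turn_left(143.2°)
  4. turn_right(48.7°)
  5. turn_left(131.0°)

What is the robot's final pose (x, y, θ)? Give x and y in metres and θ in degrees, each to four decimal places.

(1.2624, 28.1141, 232.7000°)

set_pose: (x, y, θ) = (7.1300, 7.0100, 54.9000°), ρ = 3.43
turn_left(90.9°): centre at ρ to the left, rotate +90.9° → (6.2517, 11.8192, 145.8000°)
turn_right(138.6°): centre at ρ to the right, rotate −138.6° → (7.7497, 18.0590, 7.2000°)
turn_left(143.2°): centre at ρ to the left, rotate +143.2° → (9.0141, 24.4443, 150.4000°)
turn_right(48.7°): centre at ρ to the right, rotate −48.7° → (7.3496, 26.7311, 101.7000°)
turn_left(131.0°): centre at ρ to the left, rotate +131.0° → (1.2624, 28.1141, 232.7000°)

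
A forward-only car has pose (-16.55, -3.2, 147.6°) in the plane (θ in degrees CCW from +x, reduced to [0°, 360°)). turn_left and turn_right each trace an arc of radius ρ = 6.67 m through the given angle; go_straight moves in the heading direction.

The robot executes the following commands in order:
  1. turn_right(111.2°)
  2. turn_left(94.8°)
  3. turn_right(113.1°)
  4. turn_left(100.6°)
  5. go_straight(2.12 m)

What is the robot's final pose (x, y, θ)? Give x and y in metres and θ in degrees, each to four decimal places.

(-10.1670, 39.6984, 118.7000°)

set_pose: (x, y, θ) = (-16.5500, -3.2000, 147.6000°), ρ = 6.67
turn_right(111.2°): centre at ρ to the right, rotate −111.2° → (-16.9341, 7.8003, 36.4000°)
turn_left(94.8°): centre at ρ to the left, rotate +94.8° → (-15.8736, 17.5624, 131.2000°)
turn_right(113.1°): centre at ρ to the right, rotate −113.1° → (-12.9272, 28.2958, 18.1000°)
turn_left(100.6°): centre at ρ to the left, rotate +100.6° → (-9.1489, 37.8388, 118.7000°)
go_straight(2.12): x += 2.12·cos θ, y += 2.12·sin θ → (-10.1670, 39.6984, 118.7000°)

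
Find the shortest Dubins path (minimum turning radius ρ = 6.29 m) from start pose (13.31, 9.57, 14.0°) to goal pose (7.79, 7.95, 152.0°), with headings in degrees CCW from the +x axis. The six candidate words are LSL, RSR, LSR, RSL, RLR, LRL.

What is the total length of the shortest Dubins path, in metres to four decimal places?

Let ψ = atan2(Δy, Δx) = atan2(-1.62, -5.52) = -163.6442° be the start→goal bearing.
Normalize: d = |goal − start| / ρ = 5.752808/6.29 = 0.914596, α = (θ_start − ψ) mod 360° = 177.6442° = 3.100476 rad, β = (θ_goal − ψ) mod 360° = 315.6442° = 5.509030 rad.
Common terms: sin α = 0.041105, cos α = -0.999155, sin β = -0.699112, cos β = 0.715012, cos(α−β) = -0.743145, d² = 0.836486. Work in radians in the unit-radius frame; every candidate has L = ρ·(t + p + q).
LSL: p² = 2 + d² − 2cos(α−β) + 2d(sin α − sin β) = 5.676775; p = √p² = 2.382598; φ = atan2(cos β − cos α, d + sin α − sin β) = 0.803014 rad; t = (φ − α) mod 2π = 3.985723 rad, q = (β − φ) mod 2π = 4.706016 rad → L = 6.29·(3.985723 + 2.382598 + 4.706016) = 6.29·11.074338 = 69.657586 m
RSR: p² = 2 + d² − 2cos(α−β) + 2d(sin β − sin α) = 2.968776; p = √p² = 1.723014; φ = atan2(cos α − cos β, d − sin α + sin β) = -1.469417 rad; t = (α − φ) mod 2π = 4.569893 rad, q = (φ − β) mod 2π = 5.587923 rad → L = 6.29·(4.569893 + 1.723014 + 5.587923) = 6.29·11.880830 = 74.730420 m
LSR: p² = d² − 2 + 2cos(α−β) + 2d(sin α + sin β) = -3.853425 < 0 → infeasible
RSL: p² = d² − 2 + 2cos(α−β) − 2d(sin α + sin β) = -1.446183 < 0 → infeasible
RLR: c = (6 − d² + 2cos(α−β) + 2d(sin α − sin β))/8 = 0.628903; p = 2π − arccos c = 5.392530 rad; φ = atan2(cos α − cos β, d − sin α + sin β) = -1.469417 rad; t = (α − φ + p/2) mod 2π = 0.982973 rad, q = (α − β − t + p) mod 2π = 2.001003 rad → L = 6.29·(0.982973 + 5.392530 + 2.001003) = 6.29·8.376507 = 52.688226 m
LRL: c = (6 − d² + 2cos(α−β) − 2d(sin α − sin β))/8 = 0.290403; p = 2π − arccos c = 5.007037 rad; φ = atan2(cos β − cos α, d + sin α − sin β) = 0.803014 rad; t = (φ − α + p/2) mod 2π = 0.206057 rad, q = (β − α − t + p) mod 2π = 0.926349 rad → L = 6.29·(0.206057 + 5.007037 + 0.926349) = 6.29·6.139443 = 38.617098 m
Shortest: LRL with L = 38.617098 m ≈ 38.6171 m

38.6171 m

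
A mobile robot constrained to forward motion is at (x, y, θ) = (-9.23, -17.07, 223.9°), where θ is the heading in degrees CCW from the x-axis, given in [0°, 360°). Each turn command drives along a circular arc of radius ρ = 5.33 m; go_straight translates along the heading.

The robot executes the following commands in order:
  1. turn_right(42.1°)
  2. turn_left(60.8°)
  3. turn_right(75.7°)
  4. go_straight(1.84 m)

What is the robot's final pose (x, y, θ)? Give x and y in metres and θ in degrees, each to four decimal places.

set_pose: (x, y, θ) = (-9.2300, -17.0700, 223.9000°), ρ = 5.33
turn_right(42.1°): centre at ρ to the right, rotate −42.1° → (-12.7584, -18.5568, 181.8000°)
turn_left(60.8°): centre at ρ to the left, rotate +60.8° → (-17.3230, -21.4313, 242.6000°)
turn_right(75.7°): centre at ρ to the right, rotate −75.7° → (-23.2632, -24.1698, 166.9000°)
go_straight(1.84): x += 1.84·cos θ, y += 1.84·sin θ → (-25.0553, -23.7527, 166.9000°)

(-25.0553, -23.7527, 166.9000°)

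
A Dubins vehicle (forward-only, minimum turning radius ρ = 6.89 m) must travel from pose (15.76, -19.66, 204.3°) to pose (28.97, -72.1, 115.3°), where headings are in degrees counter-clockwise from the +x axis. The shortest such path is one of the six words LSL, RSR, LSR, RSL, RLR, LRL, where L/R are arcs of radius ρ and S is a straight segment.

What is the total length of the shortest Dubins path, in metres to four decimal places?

79.9207 m

Let ψ = atan2(Δy, Δx) = atan2(-52.44, 13.21) = -75.8610° be the start→goal bearing.
Normalize: d = |goal − start| / ρ = 54.078255/6.89 = 7.848803, α = (θ_start − ψ) mod 360° = 280.1610° = 4.889731 rad, β = (θ_goal − ψ) mod 360° = 191.1610° = 3.336388 rad.
Common terms: sin α = -0.984316, cos α = 0.176414, sin β = -0.193566, cos β = -0.981087, cos(α−β) = 0.017452, d² = 61.603715. Work in radians in the unit-radius frame; every candidate has L = ρ·(t + p + q).
LSL: p² = 2 + d² − 2cos(α−β) + 2d(sin α − sin β) = 51.155928; p = √p² = 7.152337; φ = atan2(cos β − cos α, d + sin α − sin β) = -0.162550 rad; t = (φ − α) mod 2π = 1.230904 rad, q = (β − φ) mod 2π = 3.498939 rad → L = 6.89·(1.230904 + 7.152337 + 3.498939) = 6.89·11.882180 = 81.868217 m
RSR: p² = 2 + d² − 2cos(α−β) + 2d(sin β − sin α) = 75.981691; p = √p² = 8.716748; φ = atan2(cos α − cos β, d − sin α + sin β) = 0.133184 rad; t = (α − φ) mod 2π = 4.756547 rad, q = (φ − β) mod 2π = 3.079981 rad → L = 6.89·(4.756547 + 8.716748 + 3.079981) = 6.89·16.553276 = 114.052072 m
LSR: p² = d² − 2 + 2cos(α−β) + 2d(sin α + sin β) = 41.148690; p = √p² = 6.414724; φ = atan2(−cos α − cos β, d + sin α + sin β) − atan2(−2, p) = 0.422275 rad; t = (φ − α) mod 2π = 1.815729 rad, q = (φ − β) mod 2π = 3.369072 rad → L = 6.89·(1.815729 + 6.414724 + 3.369072) = 6.89·11.599526 = 79.920733 m
RSL: p² = d² − 2 + 2cos(α−β) − 2d(sin α + sin β) = 78.128549; p = √p² = 8.839036; φ = atan2(cos α + cos β, d − sin α − sin β) − atan2(2, p) = -0.311431 rad; t = (α − φ) mod 2π = 5.201162 rad, q = (β − φ) mod 2π = 3.647819 rad → L = 6.89·(5.201162 + 8.839036 + 3.647819) = 6.89·17.688017 = 121.870436 m
RLR: c = (6 − d² + 2cos(α−β) + 2d(sin α − sin β))/8 = -8.497711, |c| > 1 → infeasible
LRL: c = (6 − d² + 2cos(α−β) − 2d(sin α − sin β))/8 = -5.394491, |c| > 1 → infeasible
Shortest: LSR with L = 79.920733 m ≈ 79.9207 m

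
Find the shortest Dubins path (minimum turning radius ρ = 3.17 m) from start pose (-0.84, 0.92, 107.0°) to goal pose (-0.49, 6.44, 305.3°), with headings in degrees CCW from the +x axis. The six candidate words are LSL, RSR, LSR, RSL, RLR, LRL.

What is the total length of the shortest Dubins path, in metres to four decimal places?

19.0272 m

Let ψ = atan2(Δy, Δx) = atan2(5.52, 0.35) = 86.3720° be the start→goal bearing.
Normalize: d = |goal − start| / ρ = 5.531085/3.17 = 1.744822, α = (θ_start − ψ) mod 360° = 20.6280° = 0.360027 rad, β = (θ_goal − ψ) mod 360° = 218.9280° = 3.821015 rad.
Common terms: sin α = 0.352300, cos α = 0.935887, sin β = -0.628344, cos β = -0.777936, cos(α−β) = -0.949425, d² = 3.044403. Work in radians in the unit-radius frame; every candidate has L = ρ·(t + p + q).
LSL: p² = 2 + d² − 2cos(α−β) + 2d(sin α − sin β) = 10.365349; p = √p² = 3.219526; φ = atan2(cos β − cos α, d + sin α − sin β) = -0.561341 rad; t = (φ − α) mod 2π = 5.361818 rad, q = (β − φ) mod 2π = 4.382356 rad → L = 3.17·(5.361818 + 3.219526 + 4.382356) = 3.17·12.963699 = 41.094927 m
RSR: p² = 2 + d² − 2cos(α−β) + 2d(sin β − sin α) = 3.521159; p = √p² = 1.876475; φ = atan2(cos α − cos β, d − sin α + sin β) = 1.151365 rad; t = (α − φ) mod 2π = 5.491848 rad, q = (φ − β) mod 2π = 3.613535 rad → L = 3.17·(5.491848 + 1.876475 + 3.613535) = 3.17·10.981858 = 34.812489 m
LSR: p² = d² − 2 + 2cos(α−β) + 2d(sin α + sin β) = -1.817744 < 0 → infeasible
RSL: p² = d² − 2 + 2cos(α−β) − 2d(sin α + sin β) = 0.108848; p = √p² = 0.329921; φ = atan2(cos α + cos β, d − sin α − sin β) − atan2(2, p) = -1.329307 rad; t = (α − φ) mod 2π = 1.689334 rad, q = (β − φ) mod 2π = 5.150322 rad → L = 3.17·(1.689334 + 0.329921 + 5.150322) = 3.17·7.169576 = 22.727555 m
RLR: c = (6 − d² + 2cos(α−β) + 2d(sin α − sin β))/8 = 0.559855; p = 2π − arccos c = 5.306600 rad; φ = atan2(cos α − cos β, d − sin α + sin β) = 1.151365 rad; t = (α − φ + p/2) mod 2π = 1.861962 rad, q = (α − β − t + p) mod 2π = 6.266835 rad → L = 3.17·(1.861962 + 5.306600 + 6.266835) = 3.17·13.435397 = 42.590210 m
LRL: c = (6 − d² + 2cos(α−β) − 2d(sin α − sin β))/8 = -0.295669; p = 2π − arccos c = 4.412234 rad; φ = atan2(cos β − cos α, d + sin α − sin β) = -0.561341 rad; t = (φ − α + p/2) mod 2π = 1.284749 rad, q = (β − α − t + p) mod 2π = 0.305287 rad → L = 3.17·(1.284749 + 4.412234 + 0.305287) = 3.17·6.002270 = 19.027195 m
Shortest: LRL with L = 19.027195 m ≈ 19.0272 m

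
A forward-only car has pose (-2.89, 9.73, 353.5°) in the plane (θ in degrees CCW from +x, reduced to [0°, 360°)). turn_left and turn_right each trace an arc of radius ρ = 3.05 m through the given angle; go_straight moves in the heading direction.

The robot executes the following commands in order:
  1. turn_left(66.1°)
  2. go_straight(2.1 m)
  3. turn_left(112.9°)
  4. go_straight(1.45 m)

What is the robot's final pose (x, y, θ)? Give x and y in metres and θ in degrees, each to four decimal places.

set_pose: (x, y, θ) = (-2.8900, 9.7300, 353.5000°), ρ = 3.05
turn_left(66.1°): centre at ρ to the left, rotate +66.1° → (0.0859, 11.2170, 419.6000° ≡ 59.6000°)
go_straight(2.1): x += 2.1·cos θ, y += 2.1·sin θ → (1.1486, 13.0283, 59.6000°)
turn_left(112.9°): centre at ρ to the left, rotate +112.9° → (-1.0840, 17.5956, 172.5000°)
go_straight(1.45): x += 1.45·cos θ, y += 1.45·sin θ → (-2.5215, 17.7848, 172.5000°)

(-2.5215, 17.7848, 172.5000°)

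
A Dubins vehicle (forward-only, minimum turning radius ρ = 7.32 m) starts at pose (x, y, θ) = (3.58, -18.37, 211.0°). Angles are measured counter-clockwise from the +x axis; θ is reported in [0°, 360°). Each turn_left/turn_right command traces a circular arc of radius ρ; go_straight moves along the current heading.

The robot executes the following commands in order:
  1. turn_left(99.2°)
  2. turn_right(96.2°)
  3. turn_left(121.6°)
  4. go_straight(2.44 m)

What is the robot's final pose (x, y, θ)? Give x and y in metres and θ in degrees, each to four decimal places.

(3.5528, -53.9053, 335.6000°)

set_pose: (x, y, θ) = (3.5800, -18.3700, 211.0000°), ρ = 7.32
turn_left(99.2°): centre at ρ to the left, rotate +99.2° → (1.7591, -29.3692, 310.2000°)
turn_right(96.2°): centre at ρ to the right, rotate −96.2° → (0.2614, -40.1625, 214.0000°)
turn_left(121.6°): centre at ρ to the left, rotate +121.6° → (1.3308, -52.8973, 335.6000°)
go_straight(2.44): x += 2.44·cos θ, y += 2.44·sin θ → (3.5528, -53.9053, 335.6000°)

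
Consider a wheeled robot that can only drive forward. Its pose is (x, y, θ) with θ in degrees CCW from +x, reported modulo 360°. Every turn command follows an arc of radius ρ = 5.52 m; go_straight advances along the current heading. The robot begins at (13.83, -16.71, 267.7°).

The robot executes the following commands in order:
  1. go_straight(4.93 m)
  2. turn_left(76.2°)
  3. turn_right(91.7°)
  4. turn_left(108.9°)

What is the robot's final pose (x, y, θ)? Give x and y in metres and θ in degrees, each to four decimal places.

set_pose: (x, y, θ) = (13.8300, -16.7100, 267.7000°), ρ = 5.52
go_straight(4.93): x += 4.93·cos θ, y += 4.93·sin θ → (13.6322, -21.6360, 267.7000°)
turn_left(76.2°): centre at ρ to the left, rotate +76.2° → (17.6169, -27.1611, 343.9000°)
turn_right(91.7°): centre at ρ to the right, rotate −91.7° → (21.3419, -34.1520, 252.2000°)
turn_left(108.9°): centre at ρ to the left, rotate +108.9° → (26.7036, -41.3584, 361.1000° ≡ 1.1000°)

(26.7036, -41.3584, 1.1000°)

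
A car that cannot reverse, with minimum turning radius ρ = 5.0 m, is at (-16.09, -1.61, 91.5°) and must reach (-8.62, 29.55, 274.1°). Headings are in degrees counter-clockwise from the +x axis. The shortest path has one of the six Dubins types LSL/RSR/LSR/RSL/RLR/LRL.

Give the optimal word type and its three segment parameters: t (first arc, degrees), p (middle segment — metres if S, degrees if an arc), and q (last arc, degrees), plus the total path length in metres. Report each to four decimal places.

Let ψ = atan2(Δy, Δx) = atan2(31.16, 7.47) = 76.5189° be the start→goal bearing.
Normalize: d = |goal − start| / ρ = 32.042885/5.0 = 6.408577, α = (θ_start − ψ) mod 360° = 14.9811° = 0.261470 rad, β = (θ_goal − ψ) mod 360° = 197.5811° = 3.448441 rad.
Common terms: sin α = 0.258501, cos α = 0.966011, sin β = -0.302056, cos β = -0.953290, cos(α−β) = -0.998971, d² = 41.069860. Work in radians in the unit-radius frame; every candidate has L = ρ·(t + p + q).
LSL: p² = 2 + d² − 2cos(α−β) + 2d(sin α − sin β) = 52.252544; p = √p² = 7.228592; φ = atan2(cos β − cos α, d + sin α − sin β) = -0.268738 rad; t = (φ − α) mod 2π = 5.752977 rad, q = (β − φ) mod 2π = 3.717180 rad → L = 5.0·(5.752977 + 7.228592 + 3.717180) = 5.0·16.698749 = 83.493743 m
RSR: p² = 2 + d² − 2cos(α−β) + 2d(sin β − sin α) = 37.883058; p = √p² = 6.154921; φ = atan2(cos α − cos β, d − sin α + sin β) = 0.317121 rad; t = (α − φ) mod 2π = 6.227535 rad, q = (φ − β) mod 2π = 3.151865 rad → L = 5.0·(6.227535 + 6.154921 + 3.151865) = 5.0·15.534321 = 77.671604 m
LSR: p² = d² − 2 + 2cos(α−β) + 2d(sin α + sin β) = 36.513667; p = √p² = 6.042654; φ = atan2(−cos α − cos β, d + sin α + sin β) − atan2(−2, p) = 0.317633 rad; t = (φ − α) mod 2π = 0.056163 rad, q = (φ − β) mod 2π = 3.152377 rad → L = 5.0·(0.056163 + 6.042654 + 3.152377) = 5.0·9.251194 = 46.255969 m
RSL: p² = d² − 2 + 2cos(α−β) − 2d(sin α + sin β) = 37.630170; p = √p² = 6.134344; φ = atan2(cos α + cos β, d − sin α − sin β) − atan2(2, p) = -0.313195 rad; t = (α − φ) mod 2π = 0.574665 rad, q = (β − φ) mod 2π = 3.761636 rad → L = 5.0·(0.574665 + 6.134344 + 3.761636) = 5.0·10.470644 = 52.353220 m
RLR: c = (6 − d² + 2cos(α−β) + 2d(sin α − sin β))/8 = -3.735382, |c| > 1 → infeasible
LRL: c = (6 − d² + 2cos(α−β) − 2d(sin α − sin β))/8 = -5.531568, |c| > 1 → infeasible
Shortest: LSR with L = 46.255969 m ≈ 46.2560 m
Convert LSR to answer units (arcs ×180/π): t = 0.056163·180/π = 3.2179°, p = ρ·p = 5.0·6.042654 = 30.2133 m, q = 3.152377·180/π = 180.6179°, L = 46.2560 m.

LSR: t = 3.2179°, p = 30.2133 m, q = 180.6179°, L = 46.2560 m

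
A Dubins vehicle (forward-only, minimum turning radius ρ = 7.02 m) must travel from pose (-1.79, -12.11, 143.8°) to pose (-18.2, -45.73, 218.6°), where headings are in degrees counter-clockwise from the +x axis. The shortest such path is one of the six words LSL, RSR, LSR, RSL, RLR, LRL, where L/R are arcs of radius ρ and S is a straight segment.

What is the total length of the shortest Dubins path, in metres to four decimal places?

44.3757 m

Let ψ = atan2(Δy, Δx) = atan2(-33.62, -16.41) = -116.0171° be the start→goal bearing.
Normalize: d = |goal − start| / ρ = 37.411128/7.02 = 5.329221, α = (θ_start − ψ) mod 360° = 259.8171° = 4.534664 rad, β = (θ_goal − ψ) mod 360° = 334.6171° = 5.840170 rad.
Common terms: sin α = -0.984248, cos α = -0.176791, sin β = -0.428665, cos β = 0.903463, cos(α−β) = 0.262189, d² = 28.400591. Work in radians in the unit-radius frame; every candidate has L = ρ·(t + p + q).
LSL: p² = 2 + d² − 2cos(α−β) + 2d(sin α − sin β) = 23.954563; p = √p² = 4.894340; φ = atan2(cos β − cos α, d + sin α − sin β) = 0.222547 rad; t = (φ − α) mod 2π = 1.971069 rad, q = (β − φ) mod 2π = 5.617623 rad → L = 7.02·(1.971069 + 4.894340 + 5.617623) = 7.02·12.483032 = 87.630881 m
RSR: p² = 2 + d² − 2cos(α−β) + 2d(sin β − sin α) = 35.797863; p = √p² = 5.983132; φ = atan2(cos α − cos β, d − sin α + sin β) = -0.181546 rad; t = (α − φ) mod 2π = 4.716210 rad, q = (φ − β) mod 2π = 0.261469 rad → L = 7.02·(4.716210 + 5.983132 + 0.261469) = 7.02·10.960811 = 76.944890 m
LSR: p² = d² − 2 + 2cos(α−β) + 2d(sin α + sin β) = 11.865511; p = √p² = 3.444635; φ = atan2(−cos α − cos β, d + sin α + sin β) − atan2(−2, p) = 0.342578 rad; t = (φ − α) mod 2π = 2.091100 rad, q = (φ − β) mod 2π = 0.785593 rad → L = 7.02·(2.091100 + 3.444635 + 0.785593) = 7.02·6.321328 = 44.375724 m
RSL: p² = d² − 2 + 2cos(α−β) − 2d(sin α + sin β) = 41.984428; p = √p² = 6.479539; φ = atan2(cos α + cos β, d − sin α − sin β) − atan2(2, p) = -0.192020 rad; t = (α − φ) mod 2π = 4.726684 rad, q = (β − φ) mod 2π = 6.032190 rad → L = 7.02·(4.726684 + 6.479539 + 6.032190) = 7.02·17.238413 = 121.013662 m
RLR: c = (6 − d² + 2cos(α−β) + 2d(sin α − sin β))/8 = -3.474733, |c| > 1 → infeasible
LRL: c = (6 − d² + 2cos(α−β) − 2d(sin α − sin β))/8 = -1.994320, |c| > 1 → infeasible
Shortest: LSR with L = 44.375724 m ≈ 44.3757 m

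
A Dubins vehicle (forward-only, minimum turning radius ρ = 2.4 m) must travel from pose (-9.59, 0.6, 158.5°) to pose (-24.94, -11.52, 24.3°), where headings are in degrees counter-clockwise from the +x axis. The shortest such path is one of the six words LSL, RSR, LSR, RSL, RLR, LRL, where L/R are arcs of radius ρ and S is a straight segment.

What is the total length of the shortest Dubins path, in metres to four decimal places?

26.7278 m

Let ψ = atan2(Δy, Δx) = atan2(-12.12, -15.35) = -141.7062° be the start→goal bearing.
Normalize: d = |goal − start| / ρ = 19.558039/2.4 = 8.149183, α = (θ_start − ψ) mod 360° = 300.2062° = 5.239587 rad, β = (θ_goal − ψ) mod 360° = 166.0062° = 2.897355 rad.
Common terms: sin α = -0.864220, cos α = 0.503114, sin β = 0.241817, cos β = -0.970322, cos(α−β) = -0.697165, d² = 66.409184. Work in radians in the unit-radius frame; every candidate has L = ρ·(t + p + q).
LSL: p² = 2 + d² − 2cos(α−β) + 2d(sin α − sin β) = 51.776917; p = √p² = 7.195618; φ = atan2(cos β − cos α, d + sin α − sin β) = -0.206227 rad; t = (φ − α) mod 2π = 0.837371 rad, q = (β − φ) mod 2π = 3.103582 rad → L = 2.4·(0.837371 + 7.195618 + 3.103582) = 2.4·11.136571 = 26.727771 m
RSR: p² = 2 + d² − 2cos(α−β) + 2d(sin β − sin α) = 87.830112; p = √p² = 9.371772; φ = atan2(cos α − cos β, d − sin α + sin β) = 0.157876 rad; t = (α − φ) mod 2π = 5.081711 rad, q = (φ − β) mod 2π = 3.543706 rad → L = 2.4·(5.081711 + 9.371772 + 3.543706) = 2.4·17.997189 = 43.193254 m
LSR: p² = d² − 2 + 2cos(α−β) + 2d(sin α + sin β) = 52.870693; p = √p² = 7.271224; φ = atan2(−cos α − cos β, d + sin α + sin β) − atan2(−2, p) = 0.330412 rad; t = (φ − α) mod 2π = 1.374011 rad, q = (φ − β) mod 2π = 3.716243 rad → L = 2.4·(1.374011 + 7.271224 + 3.716243) = 2.4·12.361477 = 29.667546 m
RSL: p² = d² − 2 + 2cos(α−β) − 2d(sin α + sin β) = 73.159014; p = √p² = 8.553304; φ = atan2(cos α + cos β, d − sin α − sin β) − atan2(2, p) = -0.282914 rad; t = (α − φ) mod 2π = 5.522501 rad, q = (β − φ) mod 2π = 3.180269 rad → L = 2.4·(5.522501 + 8.553304 + 3.180269) = 2.4·17.256075 = 41.414579 m
RLR: c = (6 − d² + 2cos(α−β) + 2d(sin α − sin β))/8 = -9.978764, |c| > 1 → infeasible
LRL: c = (6 − d² + 2cos(α−β) − 2d(sin α − sin β))/8 = -5.472115, |c| > 1 → infeasible
Shortest: LSL with L = 26.727771 m ≈ 26.7278 m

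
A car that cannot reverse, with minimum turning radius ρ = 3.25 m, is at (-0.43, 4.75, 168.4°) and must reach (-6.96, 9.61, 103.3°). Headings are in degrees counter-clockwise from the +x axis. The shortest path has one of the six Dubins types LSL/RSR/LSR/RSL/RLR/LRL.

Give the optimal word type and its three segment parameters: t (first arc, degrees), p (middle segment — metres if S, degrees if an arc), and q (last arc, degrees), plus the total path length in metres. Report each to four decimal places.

Let ψ = atan2(Δy, Δx) = atan2(4.86, -6.53) = 143.3413° be the start→goal bearing.
Normalize: d = |goal − start| / ρ = 8.140055/3.25 = 2.504632, α = (θ_start − ψ) mod 360° = 25.0587° = 0.437357 rad, β = (θ_goal − ψ) mod 360° = 319.9587° = 5.584333 rad.
Common terms: sin α = 0.423547, cos α = 0.905874, sin β = -0.643339, cos β = 0.765581, cos(α−β) = 0.421036, d² = 6.273183. Work in radians in the unit-radius frame; every candidate has L = ρ·(t + p + q).
LSL: p² = 2 + d² − 2cos(α−β) + 2d(sin α − sin β) = 12.775428; p = √p² = 3.574273; φ = atan2(cos β − cos α, d + sin α − sin β) = -0.039261 rad; t = (φ − α) mod 2π = 5.806567 rad, q = (β − φ) mod 2π = 5.623594 rad → L = 3.25·(5.806567 + 3.574273 + 5.623594) = 3.25·15.004434 = 48.764411 m
RSR: p² = 2 + d² − 2cos(α−β) + 2d(sin β − sin α) = 2.086796; p = √p² = 1.444575; φ = atan2(cos α − cos β, d − sin α + sin β) = 0.097270 rad; t = (α − φ) mod 2π = 0.340087 rad, q = (φ − β) mod 2π = 0.796122 rad → L = 3.25·(0.340087 + 1.444575 + 0.796122) = 3.25·2.580784 = 8.387548 m
LSR: p² = d² − 2 + 2cos(α−β) + 2d(sin α + sin β) = 4.014258; p = √p² = 2.003561; φ = atan2(−cos α − cos β, d + sin α + sin β) − atan2(−2, p) = 0.152926 rad; t = (φ − α) mod 2π = 5.998754 rad, q = (φ − β) mod 2π = 0.851778 rad → L = 3.25·(5.998754 + 2.003561 + 0.851778) = 3.25·8.854093 = 28.775803 m
RSL: p² = d² − 2 + 2cos(α−β) − 2d(sin α + sin β) = 6.216252; p = √p² = 2.493241; φ = atan2(cos α + cos β, d − sin α − sin β) − atan2(2, p) = -0.125769 rad; t = (α − φ) mod 2π = 0.563127 rad, q = (β − φ) mod 2π = 5.710103 rad → L = 3.25·(0.563127 + 2.493241 + 5.710103) = 3.25·8.766471 = 28.491030 m
RLR: c = (6 − d² + 2cos(α−β) + 2d(sin α − sin β))/8 = 0.739151; p = 2π − arccos c = 5.544197 rad; φ = atan2(cos α − cos β, d − sin α + sin β) = 0.097270 rad; t = (α − φ + p/2) mod 2π = 3.112186 rad, q = (α − β − t + p) mod 2π = 3.568221 rad → L = 3.25·(3.112186 + 5.544197 + 3.568221) = 3.25·12.224604 = 39.729962 m
LRL: c = (6 − d² + 2cos(α−β) − 2d(sin α − sin β))/8 = -0.596928; p = 2π − arccos c = 4.072722 rad; φ = atan2(cos β − cos α, d + sin α − sin β) = -0.039261 rad; t = (φ − α + p/2) mod 2π = 1.559743 rad, q = (β − α − t + p) mod 2π = 1.376770 rad → L = 3.25·(1.559743 + 4.072722 + 1.376770) = 3.25·7.009234 = 22.780011 m
Shortest: RSR with L = 8.387548 m ≈ 8.3875 m
Convert RSR to answer units (arcs ×180/π): t = 0.340087·180/π = 19.4856°, p = ρ·p = 3.25·1.444575 = 4.6949 m, q = 0.796122·180/π = 45.6144°, L = 8.3875 m.

RSR: t = 19.4856°, p = 4.6949 m, q = 45.6144°, L = 8.3875 m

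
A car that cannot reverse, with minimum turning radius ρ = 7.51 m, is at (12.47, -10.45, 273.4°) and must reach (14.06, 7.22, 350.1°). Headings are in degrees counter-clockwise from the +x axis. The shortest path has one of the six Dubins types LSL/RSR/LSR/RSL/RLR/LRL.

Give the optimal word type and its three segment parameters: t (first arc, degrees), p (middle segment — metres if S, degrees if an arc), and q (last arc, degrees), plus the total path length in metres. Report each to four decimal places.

RSR: t = 219.4318°, p = 13.2525 m, q = 63.8682°, L = 50.3859 m

Let ψ = atan2(Δy, Δx) = atan2(17.67, 1.59) = 84.8582° be the start→goal bearing.
Normalize: d = |goal − start| / ρ = 17.741392/7.51 = 2.362369, α = (θ_start − ψ) mod 360° = 188.5418° = 3.290675 rad, β = (θ_goal − ψ) mod 360° = 265.2418° = 4.629343 rad.
Common terms: sin α = -0.148531, cos α = -0.988908, sin β = -0.996554, cos β = -0.082951, cos(α−β) = 0.230050, d² = 5.580788. Work in radians in the unit-radius frame; every candidate has L = ρ·(t + p + q).
LSL: p² = 2 + d² − 2cos(α−β) + 2d(sin α − sin β) = 11.127374; p = √p² = 3.335772; φ = atan2(cos β − cos α, d + sin α − sin β) = 0.275043 rad; t = (φ − α) mod 2π = 3.267553 rad, q = (β − φ) mod 2π = 4.354300 rad → L = 7.51·(3.267553 + 3.335772 + 4.354300) = 7.51·10.957625 = 82.291762 m
RSR: p² = 2 + d² − 2cos(α−β) + 2d(sin β − sin α) = 3.114003; p = √p² = 1.764654; φ = atan2(cos α − cos β, d − sin α + sin β) = -0.539131 rad; t = (α − φ) mod 2π = 3.829807 rad, q = (φ − β) mod 2π = 1.114711 rad → L = 7.51·(3.829807 + 1.764654 + 1.114711) = 7.51·6.709172 = 50.385878 m
LSR: p² = d² − 2 + 2cos(α−β) + 2d(sin α + sin β) = -1.369337 < 0 → infeasible
RSL: p² = d² − 2 + 2cos(α−β) − 2d(sin α + sin β) = 9.451112; p = √p² = 3.074266; φ = atan2(cos α + cos β, d − sin α − sin β) − atan2(2, p) = -0.873351 rad; t = (α − φ) mod 2π = 4.164027 rad, q = (β − φ) mod 2π = 5.502694 rad → L = 7.51·(4.164027 + 3.074266 + 5.502694) = 7.51·12.740987 = 95.684812 m
RLR: c = (6 − d² + 2cos(α−β) + 2d(sin α − sin β))/8 = 0.610750; p = 2π − arccos c = 5.369396 rad; φ = atan2(cos α − cos β, d − sin α + sin β) = -0.539131 rad; t = (α − φ + p/2) mod 2π = 0.231319 rad, q = (α − β − t + p) mod 2π = 3.799409 rad → L = 7.51·(0.231319 + 5.369396 + 3.799409) = 7.51·9.400124 = 70.594934 m
LRL: c = (6 − d² + 2cos(α−β) − 2d(sin α − sin β))/8 = -0.390922; p = 2π − arccos c = 4.310756 rad; φ = atan2(cos β − cos α, d + sin α − sin β) = 0.275043 rad; t = (φ − α + p/2) mod 2π = 5.422931 rad, q = (β − α − t + p) mod 2π = 0.226492 rad → L = 7.51·(5.422931 + 4.310756 + 0.226492) = 7.51·9.960180 = 74.800951 m
Shortest: RSR with L = 50.385878 m ≈ 50.3859 m
Convert RSR to answer units (arcs ×180/π): t = 3.829807·180/π = 219.4318°, p = ρ·p = 7.51·1.764654 = 13.2525 m, q = 1.114711·180/π = 63.8682°, L = 50.3859 m.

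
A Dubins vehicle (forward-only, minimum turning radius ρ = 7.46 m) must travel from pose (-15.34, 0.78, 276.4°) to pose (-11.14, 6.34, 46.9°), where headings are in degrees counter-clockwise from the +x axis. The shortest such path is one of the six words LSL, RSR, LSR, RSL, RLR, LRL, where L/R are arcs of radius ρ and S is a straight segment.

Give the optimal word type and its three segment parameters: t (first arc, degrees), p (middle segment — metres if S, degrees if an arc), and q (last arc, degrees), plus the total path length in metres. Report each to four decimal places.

Let ψ = atan2(Δy, Δx) = atan2(5.56, 4.20) = 52.9328° be the start→goal bearing.
Normalize: d = |goal − start| / ρ = 6.968041/7.46 = 0.934054, α = (θ_start − ψ) mod 360° = 223.4672° = 3.900239 rad, β = (θ_goal − ψ) mod 360° = 353.9672° = 6.177894 rad.
Common terms: sin α = -0.687940, cos α = -0.725768, sin β = -0.105097, cos β = 0.994462, cos(α−β) = -0.649448, d² = 0.872456. Work in radians in the unit-radius frame; every candidate has L = ρ·(t + p + q).
LSL: p² = 2 + d² − 2cos(α−β) + 2d(sin α − sin β) = 3.082540; p = √p² = 1.755716; φ = atan2(cos β − cos α, d + sin α − sin β) = 1.369399 rad; t = (φ − α) mod 2π = 3.752345 rad, q = (β − φ) mod 2π = 4.808495 rad → L = 7.46·(3.752345 + 1.755716 + 4.808495) = 7.46·10.316556 = 76.961510 m
RSR: p² = 2 + d² − 2cos(α−β) + 2d(sin β − sin α) = 5.260165; p = √p² = 2.293505; φ = atan2(cos α − cos β, d − sin α + sin β) = -0.848129 rad; t = (α − φ) mod 2π = 4.748368 rad, q = (φ − β) mod 2π = 5.540348 rad → L = 7.46·(4.748368 + 2.293505 + 5.540348) = 7.46·12.582221 = 93.863369 m
LSR: p² = d² − 2 + 2cos(α−β) + 2d(sin α + sin β) = -3.907918 < 0 → infeasible
RSL: p² = d² − 2 + 2cos(α−β) − 2d(sin α + sin β) = -0.944962 < 0 → infeasible
RLR: c = (6 − d² + 2cos(α−β) + 2d(sin α − sin β))/8 = 0.342479; p = 2π − arccos c = 5.061944 rad; φ = atan2(cos α − cos β, d − sin α + sin β) = -0.848129 rad; t = (α − φ + p/2) mod 2π = 0.996154 rad, q = (α − β − t + p) mod 2π = 1.788135 rad → L = 7.46·(0.996154 + 5.061944 + 1.788135) = 7.46·7.846232 = 58.532893 m
LRL: c = (6 − d² + 2cos(α−β) − 2d(sin α − sin β))/8 = 0.614683; p = 2π − arccos c = 5.374372 rad; φ = atan2(cos β − cos α, d + sin α − sin β) = 1.369399 rad; t = (φ − α + p/2) mod 2π = 0.156346 rad, q = (β − α − t + p) mod 2π = 1.212496 rad → L = 7.46·(0.156346 + 5.374372 + 1.212496) = 7.46·6.743214 = 50.304378 m
Shortest: LRL with L = 50.304378 m ≈ 50.3044 m
Convert LRL to answer units (arcs ×180/π): t = 0.156346·180/π = 8.9580°, p = 5.374372·180/π = 307.9289°, q = 1.212496·180/π = 69.4709°, L = 50.3044 m.

LRL: t = 8.9580°, p = 307.9289°, q = 69.4709°, L = 50.3044 m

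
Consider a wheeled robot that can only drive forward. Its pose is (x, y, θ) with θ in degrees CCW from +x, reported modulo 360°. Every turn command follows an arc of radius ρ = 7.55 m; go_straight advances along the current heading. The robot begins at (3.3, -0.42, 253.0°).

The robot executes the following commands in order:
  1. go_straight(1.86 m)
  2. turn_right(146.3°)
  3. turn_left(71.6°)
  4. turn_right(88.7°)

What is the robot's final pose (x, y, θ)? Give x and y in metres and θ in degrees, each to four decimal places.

(-26.0289, 10.8156, 89.6000°)

set_pose: (x, y, θ) = (3.3000, -0.4200, 253.0000°), ρ = 7.55
go_straight(1.86): x += 1.86·cos θ, y += 1.86·sin θ → (2.7562, -2.1987, 253.0000°)
turn_right(146.3°): centre at ρ to the right, rotate −146.3° → (-11.6955, -2.1609, 106.7000°)
turn_left(71.6°): centre at ρ to the left, rotate +71.6° → (-18.7031, 3.2162, 178.3000°)
turn_right(88.7°): centre at ρ to the right, rotate −88.7° → (-26.0289, 10.8156, 89.6000°)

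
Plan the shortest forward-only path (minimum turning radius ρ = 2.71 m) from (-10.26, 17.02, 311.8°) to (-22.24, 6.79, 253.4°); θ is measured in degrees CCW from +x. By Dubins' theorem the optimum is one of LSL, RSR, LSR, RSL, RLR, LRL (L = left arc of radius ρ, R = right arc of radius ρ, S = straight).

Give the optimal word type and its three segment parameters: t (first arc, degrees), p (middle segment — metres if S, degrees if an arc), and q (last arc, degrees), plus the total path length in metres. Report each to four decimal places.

Let ψ = atan2(Δy, Δx) = atan2(-10.23, -11.98) = -139.5052° be the start→goal bearing.
Normalize: d = |goal − start| / ρ = 15.753517/2.71 = 5.813106, α = (θ_start − ψ) mod 360° = 91.3052° = 1.593577 rad, β = (θ_goal − ψ) mod 360° = 32.9052° = 0.574304 rad.
Common terms: sin α = 0.999741, cos α = -0.022778, sin β = 0.543251, cos β = 0.839570, cos(α−β) = 0.523986, d² = 33.792201. Work in radians in the unit-radius frame; every candidate has L = ρ·(t + p + q).
LSL: p² = 2 + d² − 2cos(α−β) + 2d(sin α − sin β) = 40.051474; p = √p² = 6.328623; φ = atan2(cos β − cos α, d + sin α − sin β) = 0.136687 rad; t = (φ − α) mod 2π = 4.826296 rad, q = (β − φ) mod 2π = 0.437617 rad → L = 2.71·(4.826296 + 6.328623 + 0.437617) = 2.71·11.592536 = 31.415774 m
RSR: p² = 2 + d² − 2cos(α−β) + 2d(sin β − sin α) = 29.436984; p = √p² = 5.425586; φ = atan2(cos α − cos β, d − sin α + sin β) = -0.159618 rad; t = (α − φ) mod 2π = 1.753195 rad, q = (φ − β) mod 2π = 5.549263 rad → L = 2.71·(1.753195 + 5.425586 + 5.549263) = 2.71·12.728044 = 34.492998 m
LSR: p² = d² − 2 + 2cos(α−β) + 2d(sin α + sin β) = 50.779318; p = √p² = 7.125961; φ = atan2(−cos α − cos β, d + sin α + sin β) − atan2(−2, p) = 0.163041 rad; t = (φ − α) mod 2π = 4.852650 rad, q = (φ − β) mod 2π = 5.871922 rad → L = 2.71·(4.852650 + 7.125961 + 5.871922) = 2.71·17.850533 = 48.374944 m
RSL: p² = d² − 2 + 2cos(α−β) − 2d(sin α + sin β) = 14.901027; p = √p² = 3.860185; φ = atan2(cos α + cos β, d − sin α − sin β) − atan2(2, p) = -0.289032 rad; t = (α − φ) mod 2π = 1.882609 rad, q = (β − φ) mod 2π = 0.863337 rad → L = 2.71·(1.882609 + 3.860185 + 0.863337) = 2.71·6.606130 = 17.902613 m
RLR: c = (6 − d² + 2cos(α−β) + 2d(sin α − sin β))/8 = -2.679623, |c| > 1 → infeasible
LRL: c = (6 − d² + 2cos(α−β) − 2d(sin α − sin β))/8 = -4.006434, |c| > 1 → infeasible
Shortest: RSL with L = 17.902613 m ≈ 17.9026 m
Convert RSL to answer units (arcs ×180/π): t = 1.882609·180/π = 107.8655°, p = ρ·p = 2.71·3.860185 = 10.4611 m, q = 0.863337·180/π = 49.4655°, L = 17.9026 m.

RSL: t = 107.8655°, p = 10.4611 m, q = 49.4655°, L = 17.9026 m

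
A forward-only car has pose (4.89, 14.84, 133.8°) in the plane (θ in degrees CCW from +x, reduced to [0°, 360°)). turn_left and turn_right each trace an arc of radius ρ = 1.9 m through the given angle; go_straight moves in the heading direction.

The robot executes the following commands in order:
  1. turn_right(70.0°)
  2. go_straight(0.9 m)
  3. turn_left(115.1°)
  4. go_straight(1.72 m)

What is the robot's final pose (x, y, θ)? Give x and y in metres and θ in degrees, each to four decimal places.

(1.5659, 20.5730, 178.9000°)

set_pose: (x, y, θ) = (4.8900, 14.8400, 133.8000°), ρ = 1.9
turn_right(70.0°): centre at ρ to the right, rotate −70.0° → (4.5566, 16.9939, 63.8000°)
go_straight(0.9): x += 0.9·cos θ, y += 0.9·sin θ → (4.9539, 17.8015, 63.8000°)
turn_left(115.1°): centre at ρ to the left, rotate +115.1° → (3.2856, 20.5400, 178.9000°)
go_straight(1.72): x += 1.72·cos θ, y += 1.72·sin θ → (1.5659, 20.5730, 178.9000°)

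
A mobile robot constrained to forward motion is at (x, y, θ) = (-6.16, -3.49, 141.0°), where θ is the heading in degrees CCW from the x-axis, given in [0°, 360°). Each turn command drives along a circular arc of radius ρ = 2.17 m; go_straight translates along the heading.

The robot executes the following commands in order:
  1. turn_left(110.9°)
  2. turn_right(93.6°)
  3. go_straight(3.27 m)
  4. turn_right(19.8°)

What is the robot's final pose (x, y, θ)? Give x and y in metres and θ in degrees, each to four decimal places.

set_pose: (x, y, θ) = (-6.1600, -3.4900, 141.0000°), ρ = 2.17
turn_left(110.9°): centre at ρ to the left, rotate +110.9° → (-9.5882, -4.5022, 251.9000°)
turn_right(93.6°): centre at ρ to the right, rotate −93.6° → (-12.4532, -5.8443, 158.3000°)
go_straight(3.27): x += 3.27·cos θ, y += 3.27·sin θ → (-15.4915, -4.6352, 158.3000°)
turn_right(19.8°): centre at ρ to the right, rotate −19.8° → (-16.1270, -4.2442, 138.5000°)

(-16.1270, -4.2442, 138.5000°)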